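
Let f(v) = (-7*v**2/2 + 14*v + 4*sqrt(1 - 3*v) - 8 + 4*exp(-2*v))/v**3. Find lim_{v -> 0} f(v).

-145/12

Substitution gives 0/0 (the numerator vanishes to order 3).
Expand each term to order v^3: the coefficient of v^3 in 4·e^(-2v) is -16/3 and in 4·√(1 - 3v) is -27/4.
Lower-order terms cancel with the polynomial part, so the numerator is (-145/12)·v^3 + o(v^3), and the limit is (-145/12)/(1) = -145/12.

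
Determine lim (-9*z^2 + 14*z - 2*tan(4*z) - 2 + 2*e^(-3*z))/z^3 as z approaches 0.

-155/3

Substitution gives 0/0; apply L'Hôpital's rule 3 times.
After differentiating numerator and denominator 3 times the quotient is (-512*tan(4*z)^2/cos(4*z)^2 - 256/cos(4*z)^4 - 54*e^(-3*z))/(6); at z = 0 this is -155/3.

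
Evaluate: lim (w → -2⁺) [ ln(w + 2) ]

As w → -2⁺, w + 2 → 0⁺ and ln(w + 2) → −∞.
Multiplying by 1 gives -∞.

-∞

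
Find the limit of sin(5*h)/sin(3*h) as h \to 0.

5/3

Substitution gives 0/0.
Divide numerator and denominator by h: sin(5h)/h → 5 and sin(3h)/h → 3, so the limit is 1·5/3 = 5/3.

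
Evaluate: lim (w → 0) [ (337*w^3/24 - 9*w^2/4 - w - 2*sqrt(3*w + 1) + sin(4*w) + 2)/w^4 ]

405/64

Substitution gives 0/0; apply L'Hôpital's rule 4 times.
After differentiating numerator and denominator 4 times the quotient is (256*sin(4*w) + 1215/(8*(3*w + 1)^(7/2)))/(24); at w = 0 this is 405/64.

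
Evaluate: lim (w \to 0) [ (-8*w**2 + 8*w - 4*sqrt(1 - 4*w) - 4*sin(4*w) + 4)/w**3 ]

Substitution gives 0/0 (the numerator vanishes to order 3).
Expand each term to order w^3: the coefficient of w^3 in -4·√(1 - 4w) is 16 and in -4·sin(4w) is 128/3.
Lower-order terms cancel with the polynomial part, so the numerator is (176/3)·w^3 + o(w^3), and the limit is (176/3)/(1) = 176/3.

176/3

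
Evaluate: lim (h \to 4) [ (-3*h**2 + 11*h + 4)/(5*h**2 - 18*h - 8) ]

-13/22

Direct substitution gives 0/0, so factor. Both numerator and denominator have (h - 4) as a factor.
After cancelling, the expression reduces to (-3*h - 1)/(5*h + 2).
Substituting h = 4 gives -13/22.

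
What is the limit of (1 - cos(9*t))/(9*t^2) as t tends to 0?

Substitution gives 0/0.
Use (1 − cos u)/u² → 1/2 with u = 9t: the limit is 9²/(2·9) = 9/2.

9/2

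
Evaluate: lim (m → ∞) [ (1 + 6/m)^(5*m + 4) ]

The base → 1 and the exponent → ∞: a 1^∞ form.
Take logarithms: (5m + 4)·ln(1 + 6/m). Since ln(1+u) ~ u for small u, this behaves like (5m)·(6/m) → 30.
So the limit is e^(30).

e^(30)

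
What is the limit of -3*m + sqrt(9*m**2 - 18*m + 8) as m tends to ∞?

This has the form ∞ − ∞. Multiply and divide by the conjugate √(9*m^2 - 18*m + 8) + 3m.
That gives (-18m + 8) / (√(9*m^2 - 18*m + 8) + 3m).
Divide numerator and denominator by m: the limit is -18/(2·3) = -3.

-3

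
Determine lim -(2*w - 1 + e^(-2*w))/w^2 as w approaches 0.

Direct substitution gives 0/0.
Apply L'Hôpital: lim (2 - 2*e^(-2*w))/(-2*w), still 0/0.
After 2 applications of L'Hôpital's rule the quotient is (4*e^(-2*w))/(-2); substituting w = 0 gives -2.

-2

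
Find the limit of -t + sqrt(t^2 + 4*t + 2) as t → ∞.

2

This has the form ∞ − ∞. Multiply and divide by the conjugate √(t^2 + 4*t + 2) + t.
That gives (4t + 2) / (√(t^2 + 4*t + 2) + t).
Divide numerator and denominator by t: the limit is 4/(2·1) = 2.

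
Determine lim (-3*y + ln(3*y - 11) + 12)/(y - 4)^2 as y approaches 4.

Direct substitution gives 0/0.
Apply L'Hôpital: lim (-3 + 3/(3*y - 11))/(2*y - 8), still 0/0.
After 2 applications of L'Hôpital's rule the quotient is (-9/(3*y - 11)^2)/(2); substituting y = 4 gives -9/2.

-9/2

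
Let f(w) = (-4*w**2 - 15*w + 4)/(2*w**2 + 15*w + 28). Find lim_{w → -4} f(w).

-17

At w = -4 both the top and bottom vanish — a removable singularity. Factoring out (w + 4) from each leaves (1 - 4*w)/(2*w + 7), which at w = -4 equals -17.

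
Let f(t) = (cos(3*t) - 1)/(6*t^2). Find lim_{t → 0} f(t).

Direct substitution gives 0/0.
Apply L'Hôpital: lim (-3*sin(3*t))/(12*t), still 0/0.
After 2 applications of L'Hôpital's rule the quotient is (-9*cos(3*t))/(12); substituting t = 0 gives -3/4.

-3/4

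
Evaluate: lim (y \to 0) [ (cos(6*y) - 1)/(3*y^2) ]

Direct substitution gives 0/0.
Apply L'Hôpital: lim (-6*sin(6*y))/(6*y), still 0/0.
After 2 applications of L'Hôpital's rule the quotient is (-36*cos(6*y))/(6); substituting y = 0 gives -6.

-6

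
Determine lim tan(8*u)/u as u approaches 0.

8

Substitution gives 0/0.
Since tan(θ)/θ → 1 as θ → 0, tan(8u)/(8u) → 1 and the limit is 8.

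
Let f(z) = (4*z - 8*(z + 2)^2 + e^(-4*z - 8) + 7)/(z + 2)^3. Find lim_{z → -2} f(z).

-32/3

Direct substitution gives 0/0.
Apply L'Hôpital: lim (-16*z - 4*e^(-4*z - 8) - 28)/(3*(z + 2)^2), still 0/0.
Apply L'Hôpital: lim (16*e^(-4*z - 8) - 16)/(6*z + 12), still 0/0.
After 3 applications of L'Hôpital's rule the quotient is (-64*e^(-4*z - 8))/(6); substituting z = -2 gives -32/3.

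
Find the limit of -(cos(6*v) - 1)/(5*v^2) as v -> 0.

Direct substitution gives 0/0.
Apply L'Hôpital: lim (-6*sin(6*v))/(-10*v), still 0/0.
After 2 applications of L'Hôpital's rule the quotient is (-36*cos(6*v))/(-10); substituting v = 0 gives 18/5.

18/5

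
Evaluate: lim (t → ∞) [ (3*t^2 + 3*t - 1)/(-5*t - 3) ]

-∞

The numerator has higher degree (2 > 1); the quotient behaves like (3/(-5))·t^1 for large |t|.
As t → +∞ this diverges to -∞.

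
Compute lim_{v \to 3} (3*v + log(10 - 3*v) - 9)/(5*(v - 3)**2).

-9/10

Direct substitution gives 0/0.
Apply L'Hôpital: lim (3 - 3/(10 - 3*v))/(10*v - 30), still 0/0.
After 2 applications of L'Hôpital's rule the quotient is (-9/(10 - 3*v)^2)/(10); substituting v = 3 gives -9/10.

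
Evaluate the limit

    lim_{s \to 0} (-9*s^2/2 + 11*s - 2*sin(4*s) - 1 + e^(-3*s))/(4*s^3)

101/24

Substitution gives 0/0; apply L'Hôpital's rule 3 times.
After differentiating numerator and denominator 3 times the quotient is (128*cos(4*s) - 27*e^(-3*s))/(24); at s = 0 this is 101/24.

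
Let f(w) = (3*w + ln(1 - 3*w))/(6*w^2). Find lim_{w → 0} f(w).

Direct substitution gives 0/0.
Apply L'Hôpital: lim (3 - 3/(1 - 3*w))/(12*w), still 0/0.
After 2 applications of L'Hôpital's rule the quotient is (-9/(1 - 3*w)^2)/(12); substituting w = 0 gives -3/4.

-3/4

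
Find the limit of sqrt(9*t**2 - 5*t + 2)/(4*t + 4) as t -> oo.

For large |t|, √(9*t^2 - 5*t + 2) ≈ √9·|t| and the denominator ≈ 4t.
Since t → +∞, |t| = t, giving √9/(4) = 3/4.

3/4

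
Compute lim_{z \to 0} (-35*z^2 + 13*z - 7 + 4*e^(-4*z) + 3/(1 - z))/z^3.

-119/3

Substitution gives 0/0 (the numerator vanishes to order 3).
Expand each term to order z^3: the coefficient of z^3 in 3·1/(1 - z) is 3 and in 4·e^(-4z) is -128/3.
Lower-order terms cancel with the polynomial part, so the numerator is (-119/3)·z^3 + o(z^3), and the limit is (-119/3)/(1) = -119/3.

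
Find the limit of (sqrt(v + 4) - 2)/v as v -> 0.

A 0/0 form; rationalise with √(4 + v) + √4. This collapses the numerator to v, leaving 1/(√(4 + v) + √4) → 1/(2√4) = 1/4.

1/4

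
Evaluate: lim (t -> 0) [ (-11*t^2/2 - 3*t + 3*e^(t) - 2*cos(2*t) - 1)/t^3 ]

Substitution gives 0/0; apply L'Hôpital's rule 3 times.
After differentiating numerator and denominator 3 times the quotient is (3*e^(t) - 16*sin(2*t))/(6); at t = 0 this is 1/2.

1/2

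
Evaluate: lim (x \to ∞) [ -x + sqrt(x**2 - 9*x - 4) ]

This has the form ∞ − ∞. Multiply and divide by the conjugate √(x^2 - 9*x - 4) + x.
That gives (-9x - 4) / (√(x^2 - 9*x - 4) + x).
Divide numerator and denominator by x: the limit is -9/(2·1) = -9/2.

-9/2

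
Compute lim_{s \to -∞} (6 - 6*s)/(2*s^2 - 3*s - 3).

0

The denominator has degree 2 and the numerator degree 1. Dividing numerator and denominator by s^2 sends every term to 0 except the leading denominator term, so the limit is 0.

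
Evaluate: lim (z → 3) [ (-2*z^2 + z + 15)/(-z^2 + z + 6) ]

Direct substitution gives 0/0, so factor. Both numerator and denominator have (z - 3) as a factor.
After cancelling, the expression reduces to (-2*z - 5)/(-z - 2).
Substituting z = 3 gives 11/5.

11/5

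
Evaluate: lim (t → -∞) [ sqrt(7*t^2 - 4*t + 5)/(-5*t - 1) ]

For large |t|, √(7*t^2 - 4*t + 5) ≈ √7·|t| and the denominator ≈ -5t.
Since t → −∞, |t| = −t, giving −√7/(-5) = √(7)/5.

√(7)/5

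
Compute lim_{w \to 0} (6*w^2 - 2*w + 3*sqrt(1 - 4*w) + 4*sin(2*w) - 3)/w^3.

Substitution gives 0/0; apply L'Hôpital's rule 3 times.
After differentiating numerator and denominator 3 times the quotient is (-32*cos(2*w) - 72/(1 - 4*w)^(5/2))/(6); at w = 0 this is -52/3.

-52/3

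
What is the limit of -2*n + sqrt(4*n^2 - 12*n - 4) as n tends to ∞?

-3

An ∞ − ∞ form. Rationalising with the conjugate, the difference becomes (-12n - 4) / (√(4*n^2 - 12*n - 4) + 2n).
For large n the denominator behaves like 2·2n, so the quotient tends to -12/4 = -3.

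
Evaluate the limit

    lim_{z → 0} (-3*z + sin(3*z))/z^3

Direct substitution gives 0/0.
Apply L'Hôpital: lim (3*cos(3*z) - 3)/(3*z^2), still 0/0.
Apply L'Hôpital: lim (-9*sin(3*z))/(6*z), still 0/0.
After 3 applications of L'Hôpital's rule the quotient is (-27*cos(3*z))/(6); substituting z = 0 gives -9/2.

-9/2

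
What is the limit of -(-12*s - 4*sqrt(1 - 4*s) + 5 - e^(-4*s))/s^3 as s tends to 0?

-80/3

Substitution gives 0/0; apply L'Hôpital's rule 3 times.
After differentiating numerator and denominator 3 times the quotient is (64*e^(-4*s) + 96/(1 - 4*s)^(5/2))/(-6); at s = 0 this is -80/3.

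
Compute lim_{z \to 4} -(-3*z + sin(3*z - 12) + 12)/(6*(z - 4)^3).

3/4

Direct substitution gives 0/0.
Apply L'Hôpital: lim (3*cos(3*z - 12) - 3)/(-18*(z - 4)^2), still 0/0.
Apply L'Hôpital: lim (-9*sin(3*z - 12))/(144 - 36*z), still 0/0.
After 3 applications of L'Hôpital's rule the quotient is (-27*cos(3*z - 12))/(-36); substituting z = 4 gives 3/4.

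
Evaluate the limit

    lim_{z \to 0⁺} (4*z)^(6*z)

Base → 0⁺ and exponent → 0⁺: a 0^0 form.
Take logs: 6z·ln(4z). This is 0·(−∞); rewriting as ln(4z)/(1/(6z)) and applying L'Hôpital gives 0.
Hence the limit is e^0 = 1.

1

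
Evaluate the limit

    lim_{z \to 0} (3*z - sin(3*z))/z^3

Direct substitution gives 0/0.
Apply L'Hôpital: lim (3 - 3*cos(3*z))/(3*z^2), still 0/0.
Apply L'Hôpital: lim (9*sin(3*z))/(6*z), still 0/0.
After 3 applications of L'Hôpital's rule the quotient is (27*cos(3*z))/(6); substituting z = 0 gives 9/2.

9/2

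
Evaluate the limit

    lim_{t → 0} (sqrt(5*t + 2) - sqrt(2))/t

5*√(2)/4

A 0/0 form; rationalise with √(2 + 5t) + √2. This collapses the numerator to 5t, leaving 5/(√(2 + 5t) + √2) → 5/(2√2) = 5*√(2)/4.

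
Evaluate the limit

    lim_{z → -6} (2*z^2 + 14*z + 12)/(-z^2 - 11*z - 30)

Since z = -6 makes numerator and denominator zero, (z + 6) divides both.
Cancelling it gives (2*z + 2)/(-z - 5); now plug in z = -6 to get -10.

-10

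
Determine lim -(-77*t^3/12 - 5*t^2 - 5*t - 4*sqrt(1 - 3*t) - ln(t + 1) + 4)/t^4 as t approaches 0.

Substitution gives 0/0; apply L'Hôpital's rule 4 times.
After differentiating numerator and denominator 4 times the quotient is (6/(t + 1)^4 + 1215/(4*(1 - 3*t)^(7/2)))/(-24); at t = 0 this is -413/32.

-413/32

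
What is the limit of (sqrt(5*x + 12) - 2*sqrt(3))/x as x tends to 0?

5*√(3)/12

Substitution gives 0/0. Multiply numerator and denominator by the conjugate √(12 + 5x) + √12.
The numerator becomes (12 + 5x) − 12 = 5x, so the expression simplifies to 5/(√(12 + 5x) + √12).
Letting x → 0 gives 5/(2√12) = 5*√(3)/12.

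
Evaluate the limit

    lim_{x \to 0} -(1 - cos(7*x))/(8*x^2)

-49/16

Substitution gives 0/0.
Use (1 − cos u)/u² → 1/2 with u = 7x: the limit is 7²/(2·(-8)) = -49/16.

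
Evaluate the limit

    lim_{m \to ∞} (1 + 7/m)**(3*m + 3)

The base → 1 and the exponent → ∞: a 1^∞ form.
Take logarithms: (3m + 3)·ln(1 + 7/m). Since ln(1+u) ~ u for small u, this behaves like (3m)·(7/m) → 21.
So the limit is e^(21).

e^(21)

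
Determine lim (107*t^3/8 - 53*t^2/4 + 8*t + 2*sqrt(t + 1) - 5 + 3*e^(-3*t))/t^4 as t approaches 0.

643/64

Substitution gives 0/0 (the numerator vanishes to order 4).
Expand each term to order t^4: the coefficient of t^4 in 2·√(1 + t) is -5/64 and in 3·e^(-3t) is 81/8.
Lower-order terms cancel with the polynomial part, so the numerator is (643/64)·t^4 + o(t^4), and the limit is (643/64)/(1) = 643/64.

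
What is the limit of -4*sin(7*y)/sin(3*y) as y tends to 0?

-28/3

Substitution gives 0/0.
Divide numerator and denominator by y: sin(7y)/y → 7 and sin(3y)/y → 3, so the limit is -4·7/3 = -28/3.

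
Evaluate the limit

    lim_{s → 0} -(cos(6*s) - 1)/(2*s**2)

9

Direct substitution gives 0/0.
Apply L'Hôpital: lim (-6*sin(6*s))/(-4*s), still 0/0.
After 2 applications of L'Hôpital's rule the quotient is (-36*cos(6*s))/(-4); substituting s = 0 gives 9.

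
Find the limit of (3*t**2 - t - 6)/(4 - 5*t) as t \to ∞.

The numerator has higher degree (2 > 1); the quotient behaves like (3/(-5))·t^1 for large |t|.
As t → +∞ this diverges to -∞.

-∞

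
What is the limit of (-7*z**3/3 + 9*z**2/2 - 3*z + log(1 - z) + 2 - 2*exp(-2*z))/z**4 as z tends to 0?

-19/12

Substitution gives 0/0; apply L'Hôpital's rule 4 times.
After differentiating numerator and denominator 4 times the quotient is (-32*e^(-2*z) - 6/(z - 1)^4)/(24); at z = 0 this is -19/12.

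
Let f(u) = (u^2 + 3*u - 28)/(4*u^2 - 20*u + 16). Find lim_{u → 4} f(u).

Direct substitution gives 0/0, so factor. Both numerator and denominator have (u - 4) as a factor.
After cancelling, the expression reduces to (u + 7)/(4*u - 4).
Substituting u = 4 gives 11/12.

11/12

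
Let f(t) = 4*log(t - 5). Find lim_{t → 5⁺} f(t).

As t → 5⁺, t - 5 → 0⁺ and ln(t - 5) → −∞.
Multiplying by 4 gives -∞.

-∞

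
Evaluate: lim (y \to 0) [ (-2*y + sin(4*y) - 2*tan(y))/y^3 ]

Substitution gives 0/0; apply L'Hôpital's rule 3 times.
After differentiating numerator and denominator 3 times the quotient is (-64*cos(4*y) - 12*tan(y)^4 - 16*tan(y)^2 - 4)/(6); at y = 0 this is -34/3.

-34/3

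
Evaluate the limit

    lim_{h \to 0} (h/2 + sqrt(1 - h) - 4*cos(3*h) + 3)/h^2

143/8

Substitution gives 0/0; apply L'Hôpital's rule 2 times.
After differentiating numerator and denominator 2 times the quotient is (36*cos(3*h) - 1/(4*(1 - h)^(3/2)))/(2); at h = 0 this is 143/8.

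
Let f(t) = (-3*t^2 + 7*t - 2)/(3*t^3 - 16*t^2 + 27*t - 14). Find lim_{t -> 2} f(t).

Direct substitution gives 0/0, so factor. Both numerator and denominator have (t - 2) as a factor.
After cancelling, the expression reduces to (1 - 3*t)/(3*t^2 - 10*t + 7).
Substituting t = 2 gives 5.

5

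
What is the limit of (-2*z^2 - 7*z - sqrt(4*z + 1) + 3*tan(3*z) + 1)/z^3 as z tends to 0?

Substitution gives 0/0; apply L'Hôpital's rule 3 times.
After differentiating numerator and denominator 3 times the quotient is (486*tan(3*z)^2/cos(3*z)^2 + 162/cos(3*z)^2 - 24/(4*z + 1)^(5/2))/(6); at z = 0 this is 23.

23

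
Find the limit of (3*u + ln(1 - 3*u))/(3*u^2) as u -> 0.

Direct substitution gives 0/0.
Apply L'Hôpital: lim (3 - 3/(1 - 3*u))/(6*u), still 0/0.
After 2 applications of L'Hôpital's rule the quotient is (-9/(1 - 3*u)^2)/(6); substituting u = 0 gives -3/2.

-3/2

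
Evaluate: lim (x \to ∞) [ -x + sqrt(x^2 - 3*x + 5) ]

An ∞ − ∞ form. Rationalising with the conjugate, the difference becomes (-3x + 5) / (√(x^2 - 3*x + 5) + x).
For large x the denominator behaves like 2·x, so the quotient tends to -3/2 = -3/2.

-3/2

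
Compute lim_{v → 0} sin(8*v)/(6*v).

4/3

Substitution gives 0/0.
Write it as (8/6)·sin(8v)/(8v); since sin(u)/u → 1, the limit is 4/3.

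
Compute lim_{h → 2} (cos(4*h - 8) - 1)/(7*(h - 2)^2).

Direct substitution gives 0/0.
Apply L'Hôpital: lim (-4*sin(4*h - 8))/(14*h - 28), still 0/0.
After 2 applications of L'Hôpital's rule the quotient is (-16*cos(4*h - 8))/(14); substituting h = 2 gives -8/7.

-8/7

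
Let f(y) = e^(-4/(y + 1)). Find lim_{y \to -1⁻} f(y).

∞

As y → -1⁻, -4/(y + 1) → +∞, so e^(-4/(y + 1)) → ∞.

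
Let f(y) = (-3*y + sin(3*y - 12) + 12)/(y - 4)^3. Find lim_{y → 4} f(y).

-9/2

Direct substitution gives 0/0.
Apply L'Hôpital: lim (3*cos(3*y - 12) - 3)/(3*(y - 4)^2), still 0/0.
Apply L'Hôpital: lim (-9*sin(3*y - 12))/(6*y - 24), still 0/0.
After 3 applications of L'Hôpital's rule the quotient is (-27*cos(3*y - 12))/(6); substituting y = 4 gives -9/2.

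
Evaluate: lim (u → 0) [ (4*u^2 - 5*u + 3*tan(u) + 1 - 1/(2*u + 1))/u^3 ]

Substitution gives 0/0; apply L'Hôpital's rule 3 times.
After differentiating numerator and denominator 3 times the quotient is (18*tan(u)^2/cos(u)^2 + 6/cos(u)^2 + 48/(2*u + 1)^4)/(6); at u = 0 this is 9.

9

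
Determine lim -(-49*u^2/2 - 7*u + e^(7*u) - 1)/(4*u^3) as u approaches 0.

-343/24

Direct substitution gives 0/0.
Apply L'Hôpital: lim (-49*u + 7*e^(7*u) - 7)/(-12*u^2), still 0/0.
Apply L'Hôpital: lim (49*e^(7*u) - 49)/(-24*u), still 0/0.
After 3 applications of L'Hôpital's rule the quotient is (343*e^(7*u))/(-24); substituting u = 0 gives -343/24.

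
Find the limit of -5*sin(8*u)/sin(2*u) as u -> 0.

Substitution gives 0/0.
Divide numerator and denominator by u: sin(8u)/u → 8 and sin(2u)/u → 2, so the limit is -5·8/2 = -20.

-20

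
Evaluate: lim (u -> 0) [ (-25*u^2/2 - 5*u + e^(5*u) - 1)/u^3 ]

125/6

Direct substitution gives 0/0.
Apply L'Hôpital: lim (-25*u + 5*e^(5*u) - 5)/(3*u^2), still 0/0.
Apply L'Hôpital: lim (25*e^(5*u) - 25)/(6*u), still 0/0.
After 3 applications of L'Hôpital's rule the quotient is (125*e^(5*u))/(6); substituting u = 0 gives 125/6.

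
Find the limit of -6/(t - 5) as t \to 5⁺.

-∞

As t → 5⁺, (t - 5) → 0⁺, so (t - 5)^1 → 0⁺ and -6/(t - 5)^1 → -∞.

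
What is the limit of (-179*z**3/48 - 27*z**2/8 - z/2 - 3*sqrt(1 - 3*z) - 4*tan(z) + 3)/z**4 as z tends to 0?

Substitution gives 0/0 (the numerator vanishes to order 4).
Expand each term to order z^4: the coefficient of z^4 in -3·√(1 - 3z) is 1215/128 and in -4·tan(z) is 0.
Lower-order terms cancel with the polynomial part, so the numerator is (1215/128)·z^4 + o(z^4), and the limit is (1215/128)/(1) = 1215/128.

1215/128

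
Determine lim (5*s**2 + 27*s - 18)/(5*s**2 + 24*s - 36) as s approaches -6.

At s = -6 both the top and bottom vanish — a removable singularity. Factoring out (s + 6) from each leaves (5*s - 3)/(5*s - 6), which at s = -6 equals 11/12.

11/12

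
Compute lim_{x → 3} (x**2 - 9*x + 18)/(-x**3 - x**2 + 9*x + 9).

1/8

At x = 3 both the top and bottom vanish — a removable singularity. Factoring out (x - 3) from each leaves (x - 6)/(-x^2 - 4*x - 3), which at x = 3 equals 1/8.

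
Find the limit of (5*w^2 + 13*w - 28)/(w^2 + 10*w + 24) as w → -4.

Since w = -4 makes numerator and denominator zero, (w + 4) divides both.
Cancelling it gives (5*w - 7)/(w + 6); now plug in w = -4 to get -27/2.

-27/2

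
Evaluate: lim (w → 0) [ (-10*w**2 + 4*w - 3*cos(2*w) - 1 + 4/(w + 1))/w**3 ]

Substitution gives 0/0 (the numerator vanishes to order 3).
Expand each term to order w^3: the coefficient of w^3 in -3·cos(2w) is 0 and in 4·1/(1 + w) is -4.
Lower-order terms cancel with the polynomial part, so the numerator is (-4)·w^3 + o(w^3), and the limit is (-4)/(1) = -4.

-4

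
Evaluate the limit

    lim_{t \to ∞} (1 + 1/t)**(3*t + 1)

e^(3)

Write it as [(1 + 1/t)^t]^(3) · (1 + 1/t)^(1). The bracketed term tends to e^(1) and the second factor to 1, so the limit is e^(3).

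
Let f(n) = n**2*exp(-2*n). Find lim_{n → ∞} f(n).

0

Write as n^2/e^{2n}, an ∞/∞ form.
Exponential growth dominates any polynomial, so repeated L'Hôpital (or the standard result) gives 0.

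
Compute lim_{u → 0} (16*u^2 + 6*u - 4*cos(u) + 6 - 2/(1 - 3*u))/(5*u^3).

Substitution gives 0/0; apply L'Hôpital's rule 3 times.
After differentiating numerator and denominator 3 times the quotient is (-4*sin(u) - 324/(3*u - 1)^4)/(30); at u = 0 this is -54/5.

-54/5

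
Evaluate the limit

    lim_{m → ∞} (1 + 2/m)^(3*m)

e^(6)

The base → 1 and the exponent → ∞: a 1^∞ form.
Take logarithms: (3m)·ln(1 + 2/m). Since ln(1+u) ~ u for small u, this behaves like (3m)·(2/m) → 6.
So the limit is e^(6).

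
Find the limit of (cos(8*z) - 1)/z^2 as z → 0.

Direct substitution gives 0/0.
Apply L'Hôpital: lim (-8*sin(8*z))/(2*z), still 0/0.
After 2 applications of L'Hôpital's rule the quotient is (-64*cos(8*z))/(2); substituting z = 0 gives -32.

-32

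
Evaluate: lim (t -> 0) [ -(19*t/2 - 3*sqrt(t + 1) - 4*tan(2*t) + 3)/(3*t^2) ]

-1/8

Substitution gives 0/0 (the numerator vanishes to order 2).
Expand each term to order t^2: the coefficient of t^2 in -4·tan(2t) is 0 and in -3·√(1 + t) is 3/8.
Lower-order terms cancel with the polynomial part, so the numerator is (3/8)·t^2 + o(t^2), and the limit is (3/8)/(-3) = -1/8.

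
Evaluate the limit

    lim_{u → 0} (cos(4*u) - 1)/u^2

Direct substitution gives 0/0.
Apply L'Hôpital: lim (-4*sin(4*u))/(2*u), still 0/0.
After 2 applications of L'Hôpital's rule the quotient is (-16*cos(4*u))/(2); substituting u = 0 gives -8.

-8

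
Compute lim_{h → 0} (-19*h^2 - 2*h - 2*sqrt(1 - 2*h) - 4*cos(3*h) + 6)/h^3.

1

Substitution gives 0/0; apply L'Hôpital's rule 3 times.
After differentiating numerator and denominator 3 times the quotient is (-108*sin(3*h) + 6/(1 - 2*h)^(5/2))/(6); at h = 0 this is 1.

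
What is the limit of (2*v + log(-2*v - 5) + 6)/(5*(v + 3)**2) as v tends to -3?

-2/5

Direct substitution gives 0/0.
Apply L'Hôpital: lim (2 - 2/(-2*v - 5))/(10*v + 30), still 0/0.
After 2 applications of L'Hôpital's rule the quotient is (-4/(-2*v - 5)^2)/(10); substituting v = -3 gives -2/5.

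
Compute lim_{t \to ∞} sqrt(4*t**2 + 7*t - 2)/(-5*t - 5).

For large |t|, √(4*t^2 + 7*t - 2) ≈ √4·|t| and the denominator ≈ -5t.
Since t → +∞, |t| = t, giving √4/(-5) = -2/5.

-2/5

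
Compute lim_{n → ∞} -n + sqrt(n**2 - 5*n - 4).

An ∞ − ∞ form. Rationalising with the conjugate, the difference becomes (-5n - 4) / (√(n^2 - 5*n - 4) + n).
For large n the denominator behaves like 2·n, so the quotient tends to -5/2 = -5/2.

-5/2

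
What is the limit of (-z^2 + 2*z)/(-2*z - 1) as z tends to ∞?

The numerator has higher degree (2 > 1); the quotient behaves like (-1/(-2))·z^1 for large |z|.
As z → +∞ this diverges to ∞.

∞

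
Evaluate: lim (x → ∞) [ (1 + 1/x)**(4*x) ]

e^(4)

Write it as [(1 + 1/x)^x]^(4) · (1 + 1/x)^(0). The bracketed term tends to e^(1) and the second factor to 1, so the limit is e^(4).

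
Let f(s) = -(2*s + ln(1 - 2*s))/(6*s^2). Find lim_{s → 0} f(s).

Direct substitution gives 0/0.
Apply L'Hôpital: lim (2 - 2/(1 - 2*s))/(-12*s), still 0/0.
After 2 applications of L'Hôpital's rule the quotient is (-4/(1 - 2*s)^2)/(-12); substituting s = 0 gives 1/3.

1/3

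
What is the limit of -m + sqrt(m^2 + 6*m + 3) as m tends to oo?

3

An ∞ − ∞ form. Rationalising with the conjugate, the difference becomes (6m + 3) / (√(m^2 + 6*m + 3) + m).
For large m the denominator behaves like 2·m, so the quotient tends to 6/2 = 3.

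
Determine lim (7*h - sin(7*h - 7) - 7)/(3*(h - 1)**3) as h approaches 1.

343/18

Direct substitution gives 0/0.
Apply L'Hôpital: lim (7 - 7*cos(7*h - 7))/(9*(h - 1)^2), still 0/0.
Apply L'Hôpital: lim (49*sin(7*h - 7))/(18*h - 18), still 0/0.
After 3 applications of L'Hôpital's rule the quotient is (343*cos(7*h - 7))/(18); substituting h = 1 gives 343/18.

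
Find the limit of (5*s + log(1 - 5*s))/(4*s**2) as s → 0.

Direct substitution gives 0/0.
Apply L'Hôpital: lim (5 - 5/(1 - 5*s))/(8*s), still 0/0.
After 2 applications of L'Hôpital's rule the quotient is (-25/(1 - 5*s)^2)/(8); substituting s = 0 gives -25/8.

-25/8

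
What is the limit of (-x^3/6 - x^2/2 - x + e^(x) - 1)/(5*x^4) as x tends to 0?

Direct substitution gives 0/0.
Apply L'Hôpital: lim (-x^2/2 - x + e^(x) - 1)/(20*x^3), still 0/0.
Apply L'Hôpital: lim (-x + e^(x) - 1)/(60*x^2), still 0/0.
Apply L'Hôpital: lim (e^(x) - 1)/(120*x), still 0/0.
After 4 applications of L'Hôpital's rule the quotient is (e^(x))/(120); substituting x = 0 gives 1/120.

1/120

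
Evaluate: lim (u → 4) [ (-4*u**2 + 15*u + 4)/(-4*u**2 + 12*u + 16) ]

Direct substitution gives 0/0, so factor. Both numerator and denominator have (u - 4) as a factor.
After cancelling, the expression reduces to (-4*u - 1)/(-4*u - 4).
Substituting u = 4 gives 17/20.

17/20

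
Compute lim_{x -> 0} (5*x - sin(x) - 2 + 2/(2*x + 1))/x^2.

8

Substitution gives 0/0 (the numerator vanishes to order 2).
Expand each term to order x^2: the coefficient of x^2 in 2·1/(1 + 2x) is 8 and in −sin(x) is 0.
Lower-order terms cancel with the polynomial part, so the numerator is (8)·x^2 + o(x^2), and the limit is (8)/(1) = 8.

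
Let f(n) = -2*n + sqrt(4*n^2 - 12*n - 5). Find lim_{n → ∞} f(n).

-3

This has the form ∞ − ∞. Multiply and divide by the conjugate √(4*n^2 - 12*n - 5) + 2n.
That gives (-12n - 5) / (√(4*n^2 - 12*n - 5) + 2n).
Divide numerator and denominator by n: the limit is -12/(2·2) = -3.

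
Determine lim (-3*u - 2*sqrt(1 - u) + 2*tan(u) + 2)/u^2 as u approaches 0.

Substitution gives 0/0; apply L'Hôpital's rule 2 times.
After differentiating numerator and denominator 2 times the quotient is (4*tan(u)/cos(u)^2 + 1/(2*(1 - u)^(3/2)))/(2); at u = 0 this is 1/4.

1/4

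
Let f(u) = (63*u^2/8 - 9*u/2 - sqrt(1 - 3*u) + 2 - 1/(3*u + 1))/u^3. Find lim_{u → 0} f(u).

459/16

Substitution gives 0/0; apply L'Hôpital's rule 3 times.
After differentiating numerator and denominator 3 times the quotient is (162/(3*u + 1)^4 + 81/(8*(1 - 3*u)^(5/2)))/(6); at u = 0 this is 459/16.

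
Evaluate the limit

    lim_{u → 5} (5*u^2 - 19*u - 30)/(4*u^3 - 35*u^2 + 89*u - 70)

Direct substitution gives 0/0, so factor. Both numerator and denominator have (u - 5) as a factor.
After cancelling, the expression reduces to (5*u + 6)/(4*u^2 - 15*u + 14).
Substituting u = 5 gives 31/39.

31/39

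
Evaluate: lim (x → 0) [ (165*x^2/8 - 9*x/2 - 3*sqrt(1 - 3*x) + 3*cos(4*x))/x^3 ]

Substitution gives 0/0 (the numerator vanishes to order 3).
Expand each term to order x^3: the coefficient of x^3 in -3·√(1 - 3x) is 81/16 and in 3·cos(4x) is 0.
Lower-order terms cancel with the polynomial part, so the numerator is (81/16)·x^3 + o(x^3), and the limit is (81/16)/(1) = 81/16.

81/16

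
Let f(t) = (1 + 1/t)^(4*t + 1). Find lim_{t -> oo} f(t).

e^(4)

The base → 1 and the exponent → ∞: a 1^∞ form.
Take logarithms: (4t + 1)·ln(1 + 1/t). Since ln(1+u) ~ u for small u, this behaves like (4t)·(1/t) → 4.
So the limit is e^(4).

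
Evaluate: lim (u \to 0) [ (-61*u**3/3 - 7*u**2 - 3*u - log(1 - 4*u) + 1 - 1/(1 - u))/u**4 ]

Substitution gives 0/0; apply L'Hôpital's rule 4 times.
After differentiating numerator and denominator 4 times the quotient is (1536/(4*u - 1)^4 + 24/(u - 1)^5)/(24); at u = 0 this is 63.

63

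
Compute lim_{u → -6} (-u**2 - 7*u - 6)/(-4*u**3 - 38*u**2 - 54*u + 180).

-1/6

Since u = -6 makes numerator and denominator zero, (u + 6) divides both.
Cancelling it gives (-u - 1)/(-4*u^2 - 14*u + 30); now plug in u = -6 to get -1/6.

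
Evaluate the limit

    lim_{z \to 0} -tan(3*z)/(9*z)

-1/3

Substitution gives 0/0.
Since tan(u)/u → 1 as u → 0, tan(3z)/(3z) → 1 and the limit is 3/(-9) = -1/3.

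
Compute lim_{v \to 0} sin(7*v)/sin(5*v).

Substitution gives 0/0.
Divide numerator and denominator by v: sin(7v)/v → 7 and sin(5v)/v → 5, so the limit is 1·7/5 = 7/5.

7/5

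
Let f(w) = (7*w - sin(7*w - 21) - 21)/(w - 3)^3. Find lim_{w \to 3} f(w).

Direct substitution gives 0/0.
Apply L'Hôpital: lim (7 - 7*cos(7*w - 21))/(3*(w - 3)^2), still 0/0.
Apply L'Hôpital: lim (49*sin(7*w - 21))/(6*w - 18), still 0/0.
After 3 applications of L'Hôpital's rule the quotient is (343*cos(7*w - 21))/(6); substituting w = 3 gives 343/6.

343/6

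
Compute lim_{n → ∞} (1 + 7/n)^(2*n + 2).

The base → 1 and the exponent → ∞: a 1^∞ form.
Take logarithms: (2n + 2)·ln(1 + 7/n). Since ln(1+u) ~ u for small u, this behaves like (2n)·(7/n) → 14.
So the limit is e^(14).

e^(14)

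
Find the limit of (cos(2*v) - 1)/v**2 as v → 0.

-2

Direct substitution gives 0/0.
Apply L'Hôpital: lim (-2*sin(2*v))/(2*v), still 0/0.
After 2 applications of L'Hôpital's rule the quotient is (-4*cos(2*v))/(2); substituting v = 0 gives -2.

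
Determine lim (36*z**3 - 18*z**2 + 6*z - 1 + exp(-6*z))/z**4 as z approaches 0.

Direct substitution gives 0/0.
Apply L'Hôpital: lim (108*z^2 - 36*z + 6 - 6*e^(-6*z))/(4*z^3), still 0/0.
Apply L'Hôpital: lim (216*z - 36 + 36*e^(-6*z))/(12*z^2), still 0/0.
Apply L'Hôpital: lim (216 - 216*e^(-6*z))/(24*z), still 0/0.
After 4 applications of L'Hôpital's rule the quotient is (1296*e^(-6*z))/(24); substituting z = 0 gives 54.

54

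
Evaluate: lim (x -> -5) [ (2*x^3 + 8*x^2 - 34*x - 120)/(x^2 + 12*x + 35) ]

Since x = -5 makes numerator and denominator zero, (x + 5) divides both.
Cancelling it gives (2*x^2 - 2*x - 24)/(x + 7); now plug in x = -5 to get 18.

18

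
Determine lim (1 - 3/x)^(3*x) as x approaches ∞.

The base → 1 and the exponent → ∞: a 1^∞ form.
Take logarithms: (3x)·ln(1 - 3/x). Since ln(1+u) ~ u for small u, this behaves like (3x)·(-3/x) → -9.
So the limit is e^(-9).

e^(-9)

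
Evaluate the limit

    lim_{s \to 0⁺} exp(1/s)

As s → 0⁺, 1/(s) → +∞, so e^(1/(s)) → ∞.

∞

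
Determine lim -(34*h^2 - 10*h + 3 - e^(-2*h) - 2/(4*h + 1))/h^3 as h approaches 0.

Substitution gives 0/0 (the numerator vanishes to order 3).
Expand each term to order h^3: the coefficient of h^3 in −e^(-2h) is 4/3 and in -2·1/(1 + 4h) is 128.
Lower-order terms cancel with the polynomial part, so the numerator is (388/3)·h^3 + o(h^3), and the limit is (388/3)/(-1) = -388/3.

-388/3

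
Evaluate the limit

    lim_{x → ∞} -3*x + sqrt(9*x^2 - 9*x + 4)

This has the form ∞ − ∞. Multiply and divide by the conjugate √(9*x^2 - 9*x + 4) + 3x.
That gives (-9x + 4) / (√(9*x^2 - 9*x + 4) + 3x).
Divide numerator and denominator by x: the limit is -9/(2·3) = -3/2.

-3/2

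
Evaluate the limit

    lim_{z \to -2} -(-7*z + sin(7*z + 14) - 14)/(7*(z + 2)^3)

49/6

Direct substitution gives 0/0.
Apply L'Hôpital: lim (7*cos(7*z + 14) - 7)/(-21*(z + 2)^2), still 0/0.
Apply L'Hôpital: lim (-49*sin(7*z + 14))/(-42*z - 84), still 0/0.
After 3 applications of L'Hôpital's rule the quotient is (-343*cos(7*z + 14))/(-42); substituting z = -2 gives 49/6.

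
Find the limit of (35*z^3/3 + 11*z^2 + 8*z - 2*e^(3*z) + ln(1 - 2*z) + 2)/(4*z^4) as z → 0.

Substitution gives 0/0; apply L'Hôpital's rule 4 times.
After differentiating numerator and denominator 4 times the quotient is (-162*e^(3*z) - 96/(2*z - 1)^4)/(96); at z = 0 this is -43/16.

-43/16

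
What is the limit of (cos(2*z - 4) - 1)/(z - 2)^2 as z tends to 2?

-2

Direct substitution gives 0/0.
Apply L'Hôpital: lim (-2*sin(2*z - 4))/(2*z - 4), still 0/0.
After 2 applications of L'Hôpital's rule the quotient is (-4*cos(2*z - 4))/(2); substituting z = 2 gives -2.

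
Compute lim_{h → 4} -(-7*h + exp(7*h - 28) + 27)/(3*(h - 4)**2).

Direct substitution gives 0/0.
Apply L'Hôpital: lim (7*e^(7*h - 28) - 7)/(24 - 6*h), still 0/0.
After 2 applications of L'Hôpital's rule the quotient is (49*e^(7*h - 28))/(-6); substituting h = 4 gives -49/6.

-49/6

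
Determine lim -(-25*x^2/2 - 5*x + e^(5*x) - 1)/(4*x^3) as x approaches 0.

Direct substitution gives 0/0.
Apply L'Hôpital: lim (-25*x + 5*e^(5*x) - 5)/(-12*x^2), still 0/0.
Apply L'Hôpital: lim (25*e^(5*x) - 25)/(-24*x), still 0/0.
After 3 applications of L'Hôpital's rule the quotient is (125*e^(5*x))/(-24); substituting x = 0 gives -125/24.

-125/24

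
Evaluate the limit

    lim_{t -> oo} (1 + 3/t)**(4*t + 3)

Write it as [(1 + 3/t)^t]^(4) · (1 + 3/t)^(3). The bracketed term tends to e^(3) and the second factor to 1, so the limit is e^(12).

e^(12)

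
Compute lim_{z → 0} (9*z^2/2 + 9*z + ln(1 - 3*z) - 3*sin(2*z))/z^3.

-5

Substitution gives 0/0 (the numerator vanishes to order 3).
Expand each term to order z^3: the coefficient of z^3 in ln(1 - 3z) is -9 and in -3·sin(2z) is 4.
Lower-order terms cancel with the polynomial part, so the numerator is (-5)·z^3 + o(z^3), and the limit is (-5)/(1) = -5.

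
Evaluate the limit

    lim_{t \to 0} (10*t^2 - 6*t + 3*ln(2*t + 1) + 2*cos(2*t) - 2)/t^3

Substitution gives 0/0; apply L'Hôpital's rule 3 times.
After differentiating numerator and denominator 3 times the quotient is (16*sin(2*t) + 48/(2*t + 1)^3)/(6); at t = 0 this is 8.

8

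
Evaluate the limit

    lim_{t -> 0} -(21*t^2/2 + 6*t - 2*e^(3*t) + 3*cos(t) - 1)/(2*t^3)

Substitution gives 0/0; apply L'Hôpital's rule 3 times.
After differentiating numerator and denominator 3 times the quotient is (-54*e^(3*t) + 3*sin(t))/(-12); at t = 0 this is 9/2.

9/2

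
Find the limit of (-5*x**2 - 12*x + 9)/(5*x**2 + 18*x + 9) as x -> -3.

-3/2

Since x = -3 makes numerator and denominator zero, (x + 3) divides both.
Cancelling it gives (3 - 5*x)/(5*x + 3); now plug in x = -3 to get -3/2.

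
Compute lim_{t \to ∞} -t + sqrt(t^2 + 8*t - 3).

4

This has the form ∞ − ∞. Multiply and divide by the conjugate √(t^2 + 8*t - 3) + t.
That gives (8t - 3) / (√(t^2 + 8*t - 3) + t).
Divide numerator and denominator by t: the limit is 8/(2·1) = 4.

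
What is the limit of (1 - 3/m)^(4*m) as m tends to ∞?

e^(-12)

The base → 1 and the exponent → ∞: a 1^∞ form.
Take logarithms: (4m)·ln(1 - 3/m). Since ln(1+u) ~ u for small u, this behaves like (4m)·(-3/m) → -12.
So the limit is e^(-12).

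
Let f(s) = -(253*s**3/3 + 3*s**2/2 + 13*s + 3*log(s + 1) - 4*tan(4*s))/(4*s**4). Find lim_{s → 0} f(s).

3/16

Substitution gives 0/0 (the numerator vanishes to order 4).
Expand each term to order s^4: the coefficient of s^4 in 3·ln(1 + s) is -3/4 and in -4·tan(4s) is 0.
Lower-order terms cancel with the polynomial part, so the numerator is (-3/4)·s^4 + o(s^4), and the limit is (-3/4)/(-4) = 3/16.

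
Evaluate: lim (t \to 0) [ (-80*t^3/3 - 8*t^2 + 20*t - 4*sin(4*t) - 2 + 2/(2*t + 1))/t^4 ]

32

Substitution gives 0/0; apply L'Hôpital's rule 4 times.
After differentiating numerator and denominator 4 times the quotient is (-1024*sin(4*t) + 768/(2*t + 1)^5)/(24); at t = 0 this is 32.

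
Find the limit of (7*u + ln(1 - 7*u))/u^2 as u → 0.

-49/2

Direct substitution gives 0/0.
Apply L'Hôpital: lim (7 - 7/(1 - 7*u))/(2*u), still 0/0.
After 2 applications of L'Hôpital's rule the quotient is (-49/(1 - 7*u)^2)/(2); substituting u = 0 gives -49/2.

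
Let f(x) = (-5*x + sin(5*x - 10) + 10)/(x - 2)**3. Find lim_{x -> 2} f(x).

-125/6

Direct substitution gives 0/0.
Apply L'Hôpital: lim (5*cos(5*x - 10) - 5)/(3*(x - 2)^2), still 0/0.
Apply L'Hôpital: lim (-25*sin(5*x - 10))/(6*x - 12), still 0/0.
After 3 applications of L'Hôpital's rule the quotient is (-125*cos(5*x - 10))/(6); substituting x = 2 gives -125/6.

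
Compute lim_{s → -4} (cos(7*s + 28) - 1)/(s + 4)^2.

-49/2

Direct substitution gives 0/0.
Apply L'Hôpital: lim (-7*sin(7*s + 28))/(2*s + 8), still 0/0.
After 2 applications of L'Hôpital's rule the quotient is (-49*cos(7*s + 28))/(2); substituting s = -4 gives -49/2.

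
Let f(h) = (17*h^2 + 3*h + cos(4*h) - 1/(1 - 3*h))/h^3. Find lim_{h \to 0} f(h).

-27

Substitution gives 0/0; apply L'Hôpital's rule 3 times.
After differentiating numerator and denominator 3 times the quotient is (64*sin(4*h) - 162/(3*h - 1)^4)/(6); at h = 0 this is -27.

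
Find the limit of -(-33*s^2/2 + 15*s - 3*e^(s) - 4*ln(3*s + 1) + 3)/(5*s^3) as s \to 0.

73/10

Substitution gives 0/0; apply L'Hôpital's rule 3 times.
After differentiating numerator and denominator 3 times the quotient is (-3*e^(s) - 216/(3*s + 1)^3)/(-30); at s = 0 this is 73/10.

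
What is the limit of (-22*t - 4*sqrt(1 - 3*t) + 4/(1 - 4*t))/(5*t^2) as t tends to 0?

Substitution gives 0/0 (the numerator vanishes to order 2).
Expand each term to order t^2: the coefficient of t^2 in -4·√(1 - 3t) is 9/2 and in 4·1/(1 - 4t) is 64.
Lower-order terms cancel with the polynomial part, so the numerator is (137/2)·t^2 + o(t^2), and the limit is (137/2)/(5) = 137/10.

137/10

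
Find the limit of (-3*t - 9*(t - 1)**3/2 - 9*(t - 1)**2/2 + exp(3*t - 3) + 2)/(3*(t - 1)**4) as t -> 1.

Direct substitution gives 0/0.
Apply L'Hôpital: lim (-9*t - 27*(t - 1)^2/2 + 3*e^(3*t - 3) + 6)/(12*(t - 1)^3), still 0/0.
Apply L'Hôpital: lim (-27*t + 9*e^(3*t - 3) + 18)/(36*(t - 1)^2), still 0/0.
Apply L'Hôpital: lim (27*e^(3*t - 3) - 27)/(72*t - 72), still 0/0.
After 4 applications of L'Hôpital's rule the quotient is (81*e^(3*t - 3))/(72); substituting t = 1 gives 9/8.

9/8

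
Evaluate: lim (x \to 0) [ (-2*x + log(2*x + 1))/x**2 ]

Direct substitution gives 0/0.
Apply L'Hôpital: lim (-2 + 2/(2*x + 1))/(2*x), still 0/0.
After 2 applications of L'Hôpital's rule the quotient is (-4/(2*x + 1)^2)/(2); substituting x = 0 gives -2.

-2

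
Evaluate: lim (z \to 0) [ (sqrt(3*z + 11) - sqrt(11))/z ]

3*√(11)/22

Substitution gives 0/0. Multiply numerator and denominator by the conjugate √(11 + 3z) + √11.
The numerator becomes (11 + 3z) − 11 = 3z, so the expression simplifies to 3/(√(11 + 3z) + √11).
Letting z → 0 gives 3/(2√11) = 3*√(11)/22.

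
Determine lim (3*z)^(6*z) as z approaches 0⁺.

1

Base → 0⁺ and exponent → 0⁺: a 0^0 form.
Take logs: 6z·ln(3z). This is 0·(−∞); rewriting as ln(3z)/(1/(6z)) and applying L'Hôpital gives 0.
Hence the limit is e^0 = 1.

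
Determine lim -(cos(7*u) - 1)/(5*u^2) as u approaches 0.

49/10

Direct substitution gives 0/0.
Apply L'Hôpital: lim (-7*sin(7*u))/(-10*u), still 0/0.
After 2 applications of L'Hôpital's rule the quotient is (-49*cos(7*u))/(-10); substituting u = 0 gives 49/10.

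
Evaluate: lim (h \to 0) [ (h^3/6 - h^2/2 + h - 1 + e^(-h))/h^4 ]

Direct substitution gives 0/0.
Apply L'Hôpital: lim (h^2/2 - h + 1 - e^(-h))/(4*h^3), still 0/0.
Apply L'Hôpital: lim (h - 1 + e^(-h))/(12*h^2), still 0/0.
Apply L'Hôpital: lim (1 - e^(-h))/(24*h), still 0/0.
After 4 applications of L'Hôpital's rule the quotient is (e^(-h))/(24); substituting h = 0 gives 1/24.

1/24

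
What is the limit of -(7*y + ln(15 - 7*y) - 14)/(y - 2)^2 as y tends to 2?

Direct substitution gives 0/0.
Apply L'Hôpital: lim (7 - 7/(15 - 7*y))/(4 - 2*y), still 0/0.
After 2 applications of L'Hôpital's rule the quotient is (-49/(15 - 7*y)^2)/(-2); substituting y = 2 gives 49/2.

49/2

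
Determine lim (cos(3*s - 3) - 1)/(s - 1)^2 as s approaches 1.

Direct substitution gives 0/0.
Apply L'Hôpital: lim (-3*sin(3*s - 3))/(2*s - 2), still 0/0.
After 2 applications of L'Hôpital's rule the quotient is (-9*cos(3*s - 3))/(2); substituting s = 1 gives -9/2.

-9/2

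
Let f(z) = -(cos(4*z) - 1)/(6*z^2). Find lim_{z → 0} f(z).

4/3

Direct substitution gives 0/0.
Apply L'Hôpital: lim (-4*sin(4*z))/(-12*z), still 0/0.
After 2 applications of L'Hôpital's rule the quotient is (-16*cos(4*z))/(-12); substituting z = 0 gives 4/3.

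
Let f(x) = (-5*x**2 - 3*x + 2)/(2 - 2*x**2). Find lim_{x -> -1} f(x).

7/4

Direct substitution gives 0/0, so factor. Both numerator and denominator have (x + 1) as a factor.
After cancelling, the expression reduces to (2 - 5*x)/(2 - 2*x).
Substituting x = -1 gives 7/4.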